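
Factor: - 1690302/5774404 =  - 2^( - 1 )*3^1*19^( - 1 )*75979^( - 1)*281717^1 = - 845151/2887202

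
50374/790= 63+ 302/395 = 63.76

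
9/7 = 9/7=1.29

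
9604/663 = 14 + 322/663 = 14.49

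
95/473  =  95/473=0.20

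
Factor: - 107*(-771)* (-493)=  - 40671021 = -3^1*17^1*29^1*107^1*257^1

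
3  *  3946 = 11838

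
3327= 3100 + 227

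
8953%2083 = 621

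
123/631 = 123/631 =0.19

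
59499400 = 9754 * 6100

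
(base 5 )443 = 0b1111011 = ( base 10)123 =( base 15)83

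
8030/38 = 4015/19 = 211.32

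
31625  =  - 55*( - 575) 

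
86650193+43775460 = 130425653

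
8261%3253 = 1755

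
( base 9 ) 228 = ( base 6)512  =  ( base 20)98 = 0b10111100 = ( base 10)188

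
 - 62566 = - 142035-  - 79469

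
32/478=16/239 = 0.07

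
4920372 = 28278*174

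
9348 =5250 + 4098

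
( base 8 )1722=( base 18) 306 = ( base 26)1BG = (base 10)978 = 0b1111010010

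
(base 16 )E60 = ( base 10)3680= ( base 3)12001022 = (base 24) 698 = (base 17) CC8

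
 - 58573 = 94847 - 153420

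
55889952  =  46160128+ 9729824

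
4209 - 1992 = 2217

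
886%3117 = 886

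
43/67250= 43/67250 = 0.00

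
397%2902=397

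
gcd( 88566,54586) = 2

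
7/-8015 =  - 1 + 1144/1145 = - 0.00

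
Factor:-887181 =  - 3^1*295727^1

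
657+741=1398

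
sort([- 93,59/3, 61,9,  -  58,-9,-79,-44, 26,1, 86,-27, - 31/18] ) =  [  -  93, - 79 ,-58 , - 44, - 27, - 9,- 31/18,  1, 9, 59/3,  26, 61, 86]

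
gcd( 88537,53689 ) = 1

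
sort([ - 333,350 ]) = [ - 333 , 350]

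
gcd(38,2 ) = 2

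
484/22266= 242/11133 = 0.02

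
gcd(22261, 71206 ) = 1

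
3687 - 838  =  2849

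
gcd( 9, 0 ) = 9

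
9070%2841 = 547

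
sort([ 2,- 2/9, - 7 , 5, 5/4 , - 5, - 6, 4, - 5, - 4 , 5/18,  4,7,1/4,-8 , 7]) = [ - 8,-7 , - 6, - 5 , - 5, - 4, - 2/9, 1/4 , 5/18,5/4, 2, 4 , 4,5, 7  ,  7] 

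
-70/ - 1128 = 35/564 = 0.06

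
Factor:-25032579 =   -  3^1*11^1*13^1*23^1*43^1*59^1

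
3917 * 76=297692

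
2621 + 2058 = 4679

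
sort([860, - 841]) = [-841,860]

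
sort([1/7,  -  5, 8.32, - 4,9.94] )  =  [ - 5,-4, 1/7,8.32,9.94] 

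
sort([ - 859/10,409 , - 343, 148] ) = [ - 343, - 859/10,148,  409 ] 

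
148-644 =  -496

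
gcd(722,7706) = 2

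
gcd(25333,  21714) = 3619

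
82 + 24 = 106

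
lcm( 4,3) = 12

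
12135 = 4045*3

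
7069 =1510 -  - 5559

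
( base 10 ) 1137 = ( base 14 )5B3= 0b10001110001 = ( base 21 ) 2c3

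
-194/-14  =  13 + 6/7 = 13.86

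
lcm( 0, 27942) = 0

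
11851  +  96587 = 108438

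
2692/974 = 1346/487 = 2.76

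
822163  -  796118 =26045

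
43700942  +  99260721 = 142961663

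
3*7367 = 22101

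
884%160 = 84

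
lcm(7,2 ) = 14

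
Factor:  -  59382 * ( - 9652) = 2^3 * 3^2*19^1 * 127^1 * 3299^1 =573155064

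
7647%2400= 447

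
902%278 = 68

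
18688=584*32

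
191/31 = 191/31 = 6.16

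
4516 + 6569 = 11085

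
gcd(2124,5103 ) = 9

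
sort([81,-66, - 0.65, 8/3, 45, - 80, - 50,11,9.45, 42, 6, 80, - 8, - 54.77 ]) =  [ - 80, -66, -54.77,-50, - 8, - 0.65,8/3,6  ,  9.45,11,42,  45, 80,81 ] 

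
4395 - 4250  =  145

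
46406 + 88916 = 135322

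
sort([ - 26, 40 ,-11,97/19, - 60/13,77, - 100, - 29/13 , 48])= [  -  100, - 26, - 11, - 60/13, - 29/13, 97/19 , 40,  48,77]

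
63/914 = 63/914= 0.07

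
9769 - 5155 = 4614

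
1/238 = 1/238= 0.00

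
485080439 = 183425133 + 301655306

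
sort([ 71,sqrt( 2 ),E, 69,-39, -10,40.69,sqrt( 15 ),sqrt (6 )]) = [ - 39, - 10,sqrt (2) , sqrt( 6), E,sqrt(15 ),40.69,69,71 ] 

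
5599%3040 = 2559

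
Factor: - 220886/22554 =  - 617/63 = - 3^(  -  2 )*7^ ( - 1)*617^1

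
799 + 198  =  997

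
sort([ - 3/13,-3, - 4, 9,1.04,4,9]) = [ - 4, - 3, - 3/13, 1.04,4,9,9] 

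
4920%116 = 48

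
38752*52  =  2015104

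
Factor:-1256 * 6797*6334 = -2^4*7^1 * 157^1*971^1*3167^1 = - 54073560688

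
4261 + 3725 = 7986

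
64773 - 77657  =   - 12884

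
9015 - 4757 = 4258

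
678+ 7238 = 7916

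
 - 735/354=-3 + 109/118 =- 2.08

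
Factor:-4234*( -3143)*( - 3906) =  - 51978946572 = -2^2*3^2*7^2*29^1*31^1*73^1*449^1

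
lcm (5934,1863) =160218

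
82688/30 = 2756 + 4/15 = 2756.27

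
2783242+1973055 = 4756297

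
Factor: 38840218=2^1*19^1*751^1*1361^1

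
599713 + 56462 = 656175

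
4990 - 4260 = 730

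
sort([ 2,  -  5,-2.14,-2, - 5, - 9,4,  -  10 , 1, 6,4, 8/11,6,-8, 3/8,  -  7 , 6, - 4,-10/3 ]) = [-10,-9, -8,  -  7, -5, - 5, - 4,-10/3,-2.14,- 2,3/8, 8/11,  1, 2, 4, 4,  6, 6, 6 ]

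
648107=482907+165200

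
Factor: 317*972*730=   224930520 = 2^3*3^5*5^1*73^1 * 317^1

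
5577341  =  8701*641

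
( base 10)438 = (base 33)D9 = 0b110110110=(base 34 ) cu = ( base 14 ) 234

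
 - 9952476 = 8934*(- 1114)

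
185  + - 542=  - 357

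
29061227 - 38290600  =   - 9229373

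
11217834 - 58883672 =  - 47665838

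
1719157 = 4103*419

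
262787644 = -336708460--599496104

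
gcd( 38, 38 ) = 38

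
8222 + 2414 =10636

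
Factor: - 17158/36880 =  - 8579/18440 = - 2^( - 3)*5^( - 1 )*23^1* 373^1*461^( - 1 )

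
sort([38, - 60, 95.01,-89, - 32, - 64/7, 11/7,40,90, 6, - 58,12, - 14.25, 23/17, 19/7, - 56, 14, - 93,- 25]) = [ - 93 , - 89, - 60, - 58, - 56,-32,-25, - 14.25, - 64/7 , 23/17,  11/7,19/7,6 , 12,14,  38,40 , 90,95.01]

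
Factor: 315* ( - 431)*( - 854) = 115943310= 2^1 * 3^2*5^1*7^2*61^1*431^1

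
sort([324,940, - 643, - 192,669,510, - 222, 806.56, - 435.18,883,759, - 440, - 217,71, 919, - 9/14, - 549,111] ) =[ - 643, - 549, - 440, - 435.18,-222, -217, - 192, - 9/14,71, 111,324, 510,669,759, 806.56, 883, 919, 940]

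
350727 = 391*897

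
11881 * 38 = 451478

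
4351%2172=7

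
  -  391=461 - 852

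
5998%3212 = 2786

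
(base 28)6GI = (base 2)1010000110010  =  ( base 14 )1c54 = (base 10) 5170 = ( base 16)1432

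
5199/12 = 1733/4 = 433.25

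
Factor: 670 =2^1*5^1*67^1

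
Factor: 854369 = 17^1 * 29^1*1733^1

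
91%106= 91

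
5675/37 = 5675/37 = 153.38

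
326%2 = 0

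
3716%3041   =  675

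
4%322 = 4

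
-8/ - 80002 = 4/40001 = 0.00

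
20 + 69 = 89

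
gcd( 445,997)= 1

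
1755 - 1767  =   - 12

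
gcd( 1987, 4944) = 1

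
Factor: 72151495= 5^1*13^1 * 1110023^1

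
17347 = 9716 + 7631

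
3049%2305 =744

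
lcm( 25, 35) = 175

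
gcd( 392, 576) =8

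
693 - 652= 41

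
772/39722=386/19861 = 0.02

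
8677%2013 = 625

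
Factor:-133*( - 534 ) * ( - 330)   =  -23437260=- 2^2*3^2*5^1*7^1*11^1*19^1*89^1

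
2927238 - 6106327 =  - 3179089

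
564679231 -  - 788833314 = 1353512545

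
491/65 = 7 + 36/65 = 7.55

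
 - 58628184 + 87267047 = 28638863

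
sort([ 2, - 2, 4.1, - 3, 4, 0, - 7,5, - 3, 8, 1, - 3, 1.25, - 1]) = [-7, - 3, - 3, - 3,- 2, -1,0, 1, 1.25,2, 4,4.1,5,8]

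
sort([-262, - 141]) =[ - 262, - 141 ] 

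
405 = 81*5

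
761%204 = 149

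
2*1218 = 2436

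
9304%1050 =904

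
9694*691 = 6698554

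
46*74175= 3412050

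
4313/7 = 4313/7 = 616.14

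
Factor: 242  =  2^1*11^2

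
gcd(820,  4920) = 820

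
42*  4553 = 191226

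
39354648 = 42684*922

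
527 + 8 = 535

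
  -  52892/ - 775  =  52892/775 = 68.25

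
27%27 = 0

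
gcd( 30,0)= 30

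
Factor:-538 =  - 2^1*269^1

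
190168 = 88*2161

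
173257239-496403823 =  - 323146584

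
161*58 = 9338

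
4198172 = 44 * 95413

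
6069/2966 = 6069/2966 = 2.05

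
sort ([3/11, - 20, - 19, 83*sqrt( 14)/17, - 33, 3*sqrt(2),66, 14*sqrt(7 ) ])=[ - 33, - 20,  -  19, 3/11, 3*sqrt(2), 83* sqrt(14 )/17,14*sqrt(7), 66 ] 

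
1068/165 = 356/55 = 6.47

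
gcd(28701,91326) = 3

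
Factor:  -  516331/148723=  - 97^1*5323^1*148723^(  -  1 )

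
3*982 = 2946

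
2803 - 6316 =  - 3513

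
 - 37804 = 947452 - 985256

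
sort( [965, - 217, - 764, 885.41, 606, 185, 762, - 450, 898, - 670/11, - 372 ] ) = [ - 764, - 450, - 372,-217, - 670/11, 185, 606, 762,885.41, 898, 965] 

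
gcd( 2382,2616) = 6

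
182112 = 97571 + 84541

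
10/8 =1  +  1/4 = 1.25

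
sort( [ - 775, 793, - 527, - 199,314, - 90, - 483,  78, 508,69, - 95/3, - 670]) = [ - 775,  -  670, - 527, -483,-199 , - 90, - 95/3,69, 78, 314,508,793]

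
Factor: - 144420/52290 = -58/21 = -2^1*3^( - 1)*7^( - 1 )*29^1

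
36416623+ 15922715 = 52339338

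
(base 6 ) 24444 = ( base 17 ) c97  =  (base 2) 111000101100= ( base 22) 7ak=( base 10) 3628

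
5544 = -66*( - 84 )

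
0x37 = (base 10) 55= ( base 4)313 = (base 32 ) 1N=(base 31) 1o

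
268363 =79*3397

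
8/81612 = 2/20403 = 0.00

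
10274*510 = 5239740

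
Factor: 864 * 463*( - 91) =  - 36402912 = -2^5*3^3 * 7^1*13^1*463^1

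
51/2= 51/2 =25.50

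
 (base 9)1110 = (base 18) 299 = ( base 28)117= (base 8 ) 1463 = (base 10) 819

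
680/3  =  226+2/3= 226.67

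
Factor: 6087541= 109^1 * 55849^1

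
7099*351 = 2491749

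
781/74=781/74= 10.55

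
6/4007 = 6/4007 = 0.00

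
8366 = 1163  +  7203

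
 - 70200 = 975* ( - 72)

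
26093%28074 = 26093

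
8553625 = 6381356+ 2172269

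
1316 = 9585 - 8269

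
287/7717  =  287/7717 = 0.04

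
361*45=16245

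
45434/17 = 45434/17=2672.59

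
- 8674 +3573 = - 5101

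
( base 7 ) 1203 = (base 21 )103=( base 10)444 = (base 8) 674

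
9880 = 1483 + 8397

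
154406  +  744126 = 898532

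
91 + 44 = 135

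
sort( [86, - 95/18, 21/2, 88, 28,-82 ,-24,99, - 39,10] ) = [- 82 , - 39, - 24 , - 95/18,10, 21/2, 28, 86,88,99 ] 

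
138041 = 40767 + 97274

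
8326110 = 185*45006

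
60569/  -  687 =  - 89+574/687 = - 88.16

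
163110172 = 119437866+43672306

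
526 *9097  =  4785022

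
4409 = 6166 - 1757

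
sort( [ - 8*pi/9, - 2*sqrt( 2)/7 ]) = [ - 8*pi/9, - 2*sqrt( 2 )/7 ]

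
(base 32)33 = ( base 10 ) 99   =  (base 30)39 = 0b1100011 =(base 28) 3f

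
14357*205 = 2943185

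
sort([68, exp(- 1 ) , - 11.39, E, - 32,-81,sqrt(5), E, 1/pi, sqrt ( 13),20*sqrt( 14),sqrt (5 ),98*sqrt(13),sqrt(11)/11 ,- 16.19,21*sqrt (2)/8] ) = [ - 81 ,-32, - 16.19, - 11.39,sqrt(11 ) /11,  1/pi,  exp( - 1),  sqrt( 5 ),sqrt(5) , E, E,sqrt( 13),21*sqrt( 2 )/8, 68,20*sqrt( 14 ),98*sqrt( 13)] 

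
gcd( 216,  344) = 8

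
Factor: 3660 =2^2*3^1 * 5^1*61^1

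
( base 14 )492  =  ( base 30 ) 10c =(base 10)912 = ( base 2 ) 1110010000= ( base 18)2EC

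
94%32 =30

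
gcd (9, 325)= 1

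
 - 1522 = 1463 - 2985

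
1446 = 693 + 753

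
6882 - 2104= 4778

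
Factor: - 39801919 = -4283^1*9293^1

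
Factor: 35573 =35573^1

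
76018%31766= 12486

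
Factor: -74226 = -2^1*3^1*89^1*139^1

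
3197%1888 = 1309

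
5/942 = 5/942 = 0.01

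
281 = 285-4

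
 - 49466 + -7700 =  - 57166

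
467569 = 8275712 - 7808143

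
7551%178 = 75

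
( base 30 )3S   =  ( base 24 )4m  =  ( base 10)118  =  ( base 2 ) 1110110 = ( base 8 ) 166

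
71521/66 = 1083 +43/66  =  1083.65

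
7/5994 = 7/5994= 0.00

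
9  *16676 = 150084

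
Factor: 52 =2^2 * 13^1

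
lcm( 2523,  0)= 0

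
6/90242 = 3/45121 = 0.00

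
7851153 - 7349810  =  501343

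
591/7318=591/7318=0.08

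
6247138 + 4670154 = 10917292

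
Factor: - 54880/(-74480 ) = 14/19 = 2^1*7^1 * 19^( - 1) 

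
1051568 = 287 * 3664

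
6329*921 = 5829009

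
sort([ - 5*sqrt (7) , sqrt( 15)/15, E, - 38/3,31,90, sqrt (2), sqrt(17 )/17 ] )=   [ - 5*sqrt( 7),- 38/3,sqrt ( 17) /17,sqrt ( 15)/15,  sqrt(  2),E,31,90]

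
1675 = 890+785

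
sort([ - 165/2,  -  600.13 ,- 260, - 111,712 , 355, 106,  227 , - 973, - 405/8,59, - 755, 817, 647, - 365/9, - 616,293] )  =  [ - 973 , - 755 , - 616, - 600.13, - 260,  -  111 , - 165/2, - 405/8, - 365/9,  59, 106,227,293 , 355, 647, 712, 817 ]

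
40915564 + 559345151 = 600260715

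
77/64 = 1 + 13/64 = 1.20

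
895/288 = 3 + 31/288 = 3.11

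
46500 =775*60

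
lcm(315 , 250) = 15750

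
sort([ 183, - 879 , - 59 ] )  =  [ - 879  ,  -  59 , 183 ]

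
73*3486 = 254478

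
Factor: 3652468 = 2^2*859^1 * 1063^1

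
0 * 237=0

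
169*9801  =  1656369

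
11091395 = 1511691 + 9579704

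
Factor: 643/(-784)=-2^(- 4 )*7^(-2)*643^1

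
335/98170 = 67/19634 = 0.00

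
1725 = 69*25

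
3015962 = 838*3599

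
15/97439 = 15/97439=0.00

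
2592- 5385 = - 2793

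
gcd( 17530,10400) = 10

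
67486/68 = 33743/34= 992.44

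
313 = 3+310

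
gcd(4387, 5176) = 1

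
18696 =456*41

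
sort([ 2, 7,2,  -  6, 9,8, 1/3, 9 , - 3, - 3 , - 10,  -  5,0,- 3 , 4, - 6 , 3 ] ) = [ - 10, - 6, - 6, - 5 , - 3 , - 3, - 3 , 0, 1/3, 2,2,3,  4,7,8, 9, 9] 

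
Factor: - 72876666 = -2^1 *3^1*19^1 *639269^1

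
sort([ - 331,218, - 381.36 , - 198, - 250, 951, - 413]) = [ - 413, - 381.36,-331, - 250,-198,218, 951 ] 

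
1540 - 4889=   -  3349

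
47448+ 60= 47508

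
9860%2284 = 724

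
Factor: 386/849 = 2^1*3^(  -  1)*193^1*283^( - 1 )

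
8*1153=9224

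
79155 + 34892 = 114047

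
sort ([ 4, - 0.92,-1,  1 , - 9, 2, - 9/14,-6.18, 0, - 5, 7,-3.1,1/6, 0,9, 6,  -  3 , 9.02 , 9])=[-9, - 6.18, - 5, - 3.1, - 3, -1, - 0.92,  -  9/14,0 , 0 , 1/6, 1, 2, 4,6, 7, 9, 9, 9.02]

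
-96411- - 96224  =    -  187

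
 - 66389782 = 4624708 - 71014490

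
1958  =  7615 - 5657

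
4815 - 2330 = 2485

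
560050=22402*25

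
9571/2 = 4785 + 1/2 =4785.50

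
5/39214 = 5/39214 = 0.00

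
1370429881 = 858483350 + 511946531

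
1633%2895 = 1633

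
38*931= 35378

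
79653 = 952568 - 872915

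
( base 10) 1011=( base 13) 5CA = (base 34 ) TP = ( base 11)83a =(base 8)1763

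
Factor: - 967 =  - 967^1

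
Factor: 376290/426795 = 2^1*3^1*113^1*769^( - 1 ) = 678/769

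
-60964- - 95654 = 34690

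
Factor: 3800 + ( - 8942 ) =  - 5142 = -2^1 *3^1*857^1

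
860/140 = 43/7=6.14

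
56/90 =28/45=0.62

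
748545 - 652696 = 95849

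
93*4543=422499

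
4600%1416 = 352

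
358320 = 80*4479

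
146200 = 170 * 860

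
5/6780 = 1/1356 = 0.00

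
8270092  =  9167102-897010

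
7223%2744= 1735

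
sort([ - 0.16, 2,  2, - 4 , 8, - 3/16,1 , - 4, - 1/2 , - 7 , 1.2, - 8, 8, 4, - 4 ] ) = [-8,- 7 , - 4, - 4, - 4, - 1/2,- 3/16,  -  0.16,1 , 1.2, 2,2,4, 8, 8 ]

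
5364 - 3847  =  1517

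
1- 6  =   - 5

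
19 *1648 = 31312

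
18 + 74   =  92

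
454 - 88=366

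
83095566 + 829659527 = 912755093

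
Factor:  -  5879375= - 5^4 *23^1 * 409^1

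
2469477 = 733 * 3369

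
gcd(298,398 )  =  2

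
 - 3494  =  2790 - 6284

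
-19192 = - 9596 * 2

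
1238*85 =105230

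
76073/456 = 166+377/456 = 166.83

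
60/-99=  - 20/33 = -0.61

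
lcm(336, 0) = 0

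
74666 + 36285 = 110951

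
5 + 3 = 8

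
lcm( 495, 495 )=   495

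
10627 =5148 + 5479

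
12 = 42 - 30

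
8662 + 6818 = 15480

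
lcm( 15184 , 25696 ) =334048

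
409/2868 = 409/2868 = 0.14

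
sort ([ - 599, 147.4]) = [ - 599, 147.4]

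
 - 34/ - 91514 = 17/45757 = 0.00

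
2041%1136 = 905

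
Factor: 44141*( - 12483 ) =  - 3^2*19^1*37^1*73^1*1193^1 =-  551012103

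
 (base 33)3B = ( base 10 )110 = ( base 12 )92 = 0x6e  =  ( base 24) 4E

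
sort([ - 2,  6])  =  [ - 2, 6]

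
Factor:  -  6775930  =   - 2^1*5^1*7^1*96799^1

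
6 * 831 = 4986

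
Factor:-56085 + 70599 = 14514=2^1*3^1*41^1*59^1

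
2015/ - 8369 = -2015/8369 =- 0.24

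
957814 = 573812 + 384002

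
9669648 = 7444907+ 2224741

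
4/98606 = 2/49303 = 0.00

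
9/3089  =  9/3089 = 0.00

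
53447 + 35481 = 88928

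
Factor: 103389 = 3^1*11^1*13^1*241^1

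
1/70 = 1/70  =  0.01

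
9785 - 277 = 9508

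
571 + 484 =1055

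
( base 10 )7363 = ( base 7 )30316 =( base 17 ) 1882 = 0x1cc3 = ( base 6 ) 54031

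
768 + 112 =880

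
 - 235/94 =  - 5/2 = - 2.50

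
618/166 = 3 + 60/83 =3.72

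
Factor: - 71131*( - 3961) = 281749891 = 17^1*83^1*233^1*857^1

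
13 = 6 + 7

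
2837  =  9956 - 7119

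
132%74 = 58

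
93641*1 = 93641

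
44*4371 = 192324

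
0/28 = 0 = 0.00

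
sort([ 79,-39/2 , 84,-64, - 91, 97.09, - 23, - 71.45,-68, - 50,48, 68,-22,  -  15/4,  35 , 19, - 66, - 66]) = [ - 91, - 71.45,-68, - 66  , - 66, - 64,-50, - 23, - 22,-39/2, - 15/4,19,  35, 48, 68 , 79,84,97.09 ] 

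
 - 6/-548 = 3/274 = 0.01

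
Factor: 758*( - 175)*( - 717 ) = 2^1*3^1*5^2*7^1*239^1*379^1 = 95110050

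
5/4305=1/861=0.00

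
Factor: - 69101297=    - 227^1*304411^1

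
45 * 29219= 1314855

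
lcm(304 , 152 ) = 304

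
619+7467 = 8086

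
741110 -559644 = 181466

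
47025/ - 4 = - 47025/4=-11756.25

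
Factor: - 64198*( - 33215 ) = 2^1*5^1*7^1*13^1*73^1*32099^1 = 2132336570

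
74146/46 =37073/23 =1611.87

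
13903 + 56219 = 70122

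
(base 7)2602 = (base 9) 1311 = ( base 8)1726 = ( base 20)292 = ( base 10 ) 982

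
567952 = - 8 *( - 70994 )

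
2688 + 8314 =11002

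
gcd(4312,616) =616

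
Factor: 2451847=2451847^1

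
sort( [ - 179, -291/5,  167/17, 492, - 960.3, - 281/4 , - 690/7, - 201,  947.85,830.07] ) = [ - 960.3, - 201, - 179, - 690/7, - 281/4, -291/5, 167/17, 492,830.07, 947.85]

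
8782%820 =582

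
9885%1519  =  771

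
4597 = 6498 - 1901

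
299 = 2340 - 2041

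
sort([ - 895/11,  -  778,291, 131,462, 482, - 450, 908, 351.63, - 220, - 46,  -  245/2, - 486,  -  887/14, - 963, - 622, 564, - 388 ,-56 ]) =[ - 963, - 778, - 622,- 486, -450, - 388, - 220, - 245/2, - 895/11, - 887/14, - 56,-46 , 131,291,351.63,462 , 482, 564,  908]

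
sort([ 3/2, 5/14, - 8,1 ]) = [-8,5/14,1, 3/2 ] 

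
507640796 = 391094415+116546381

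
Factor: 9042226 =2^1*4521113^1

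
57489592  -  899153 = 56590439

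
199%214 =199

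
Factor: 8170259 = 79^1 * 103421^1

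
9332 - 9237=95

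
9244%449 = 264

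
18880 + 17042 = 35922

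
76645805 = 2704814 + 73940991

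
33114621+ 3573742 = 36688363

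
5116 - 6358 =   -  1242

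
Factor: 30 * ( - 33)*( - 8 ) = 7920 = 2^4 * 3^2*5^1* 11^1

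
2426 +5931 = 8357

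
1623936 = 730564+893372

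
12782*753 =9624846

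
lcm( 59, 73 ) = 4307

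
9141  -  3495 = 5646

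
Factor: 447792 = 2^4*3^1*19^1*491^1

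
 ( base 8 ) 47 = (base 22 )1h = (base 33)16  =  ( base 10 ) 39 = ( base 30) 19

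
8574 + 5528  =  14102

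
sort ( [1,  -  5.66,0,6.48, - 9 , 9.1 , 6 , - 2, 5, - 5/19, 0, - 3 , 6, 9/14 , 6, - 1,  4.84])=[ - 9, - 5.66, - 3, - 2, - 1, - 5/19, 0, 0, 9/14 , 1 , 4.84, 5,6,  6,6, 6.48, 9.1]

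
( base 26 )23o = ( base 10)1454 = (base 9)1885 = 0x5ae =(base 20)3CE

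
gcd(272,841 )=1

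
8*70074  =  560592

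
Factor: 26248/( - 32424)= - 3^ (-1)*7^( - 1)* 17^1 = -  17/21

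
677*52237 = 35364449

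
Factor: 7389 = 3^2*821^1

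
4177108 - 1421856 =2755252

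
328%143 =42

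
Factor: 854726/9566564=2^( -1)*7^ ( - 2 ) * 17^1 *23^1*1093^1*48809^(-1) = 427363/4783282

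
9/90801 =1/10089 = 0.00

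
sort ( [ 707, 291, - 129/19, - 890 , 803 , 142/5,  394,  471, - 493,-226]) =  [ - 890, - 493, - 226, - 129/19,142/5, 291, 394,471, 707, 803]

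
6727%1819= 1270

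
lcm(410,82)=410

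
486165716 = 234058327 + 252107389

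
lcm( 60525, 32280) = 484200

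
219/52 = 4 + 11/52 = 4.21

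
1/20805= 1/20805 = 0.00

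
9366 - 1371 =7995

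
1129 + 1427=2556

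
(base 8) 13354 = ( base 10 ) 5868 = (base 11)4455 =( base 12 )3490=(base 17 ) 1353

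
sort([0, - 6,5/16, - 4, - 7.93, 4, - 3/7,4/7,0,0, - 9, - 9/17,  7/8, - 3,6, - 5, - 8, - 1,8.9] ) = [ - 9,-8, - 7.93, - 6, - 5, - 4,-3, - 1, - 9/17  , - 3/7, 0, 0,0,5/16, 4/7, 7/8, 4,6,8.9 ]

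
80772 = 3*26924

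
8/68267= 8/68267= 0.00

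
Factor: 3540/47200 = 3/40 = 2^( - 3)*3^1*5^ ( - 1)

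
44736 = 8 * 5592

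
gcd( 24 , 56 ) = 8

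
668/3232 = 167/808 = 0.21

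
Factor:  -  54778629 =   -  3^1*18259543^1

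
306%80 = 66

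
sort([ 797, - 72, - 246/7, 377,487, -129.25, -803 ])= [ - 803, - 129.25, - 72,-246/7, 377,487,797] 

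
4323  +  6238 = 10561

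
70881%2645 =2111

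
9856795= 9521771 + 335024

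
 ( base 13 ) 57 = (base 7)132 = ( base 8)110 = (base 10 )72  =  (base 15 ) 4c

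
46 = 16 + 30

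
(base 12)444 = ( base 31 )K8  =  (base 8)1164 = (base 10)628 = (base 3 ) 212021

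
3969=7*567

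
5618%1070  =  268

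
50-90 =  - 40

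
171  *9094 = 1555074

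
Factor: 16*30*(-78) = -37440 = - 2^6*3^2*5^1 * 13^1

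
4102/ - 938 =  - 5+42/67 = -4.37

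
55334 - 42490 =12844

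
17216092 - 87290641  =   - 70074549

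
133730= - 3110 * (-43) 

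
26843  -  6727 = 20116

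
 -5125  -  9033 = -14158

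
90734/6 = 45367/3 = 15122.33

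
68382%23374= 21634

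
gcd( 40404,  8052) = 12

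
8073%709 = 274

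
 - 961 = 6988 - 7949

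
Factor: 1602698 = 2^1*801349^1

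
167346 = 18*9297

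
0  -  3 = -3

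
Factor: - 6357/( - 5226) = 163/134 =2^( -1)*67^( - 1 )*163^1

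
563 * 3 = 1689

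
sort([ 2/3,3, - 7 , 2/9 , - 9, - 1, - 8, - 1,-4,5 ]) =[ - 9, - 8, - 7 , - 4 , - 1,-1 , 2/9, 2/3,3,5]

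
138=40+98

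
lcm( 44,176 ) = 176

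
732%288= 156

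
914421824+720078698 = 1634500522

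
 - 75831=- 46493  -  29338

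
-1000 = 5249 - 6249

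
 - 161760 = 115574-277334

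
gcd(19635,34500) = 15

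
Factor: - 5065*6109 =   -  30942085   =  -  5^1*41^1*149^1*1013^1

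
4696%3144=1552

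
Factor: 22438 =2^1*13^1* 863^1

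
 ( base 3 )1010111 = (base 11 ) 689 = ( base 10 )823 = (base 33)ov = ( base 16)337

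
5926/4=2963/2 = 1481.50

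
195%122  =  73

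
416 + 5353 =5769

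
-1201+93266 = 92065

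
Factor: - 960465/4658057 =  - 3^1 * 5^1*11^1*73^( - 1)*5821^1 * 63809^(-1) 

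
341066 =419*814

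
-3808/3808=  - 1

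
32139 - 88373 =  - 56234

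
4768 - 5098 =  - 330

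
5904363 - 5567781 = 336582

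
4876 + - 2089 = 2787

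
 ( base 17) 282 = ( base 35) kg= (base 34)l2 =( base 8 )1314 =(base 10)716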